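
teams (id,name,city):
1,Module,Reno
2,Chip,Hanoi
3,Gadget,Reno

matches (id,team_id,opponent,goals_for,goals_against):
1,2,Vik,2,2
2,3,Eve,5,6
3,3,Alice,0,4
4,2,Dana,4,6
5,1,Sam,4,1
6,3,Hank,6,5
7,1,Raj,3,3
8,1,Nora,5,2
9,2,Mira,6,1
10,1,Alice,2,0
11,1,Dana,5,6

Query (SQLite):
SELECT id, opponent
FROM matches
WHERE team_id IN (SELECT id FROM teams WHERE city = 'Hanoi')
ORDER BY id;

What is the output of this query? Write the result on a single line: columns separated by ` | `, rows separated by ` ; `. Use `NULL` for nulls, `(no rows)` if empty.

1 | Vik ; 4 | Dana ; 9 | Mira

Inner query: teams.id where city = 'Hanoi'.
Outer: keep matches rows whose team_id is in that set.
Inner query → {2}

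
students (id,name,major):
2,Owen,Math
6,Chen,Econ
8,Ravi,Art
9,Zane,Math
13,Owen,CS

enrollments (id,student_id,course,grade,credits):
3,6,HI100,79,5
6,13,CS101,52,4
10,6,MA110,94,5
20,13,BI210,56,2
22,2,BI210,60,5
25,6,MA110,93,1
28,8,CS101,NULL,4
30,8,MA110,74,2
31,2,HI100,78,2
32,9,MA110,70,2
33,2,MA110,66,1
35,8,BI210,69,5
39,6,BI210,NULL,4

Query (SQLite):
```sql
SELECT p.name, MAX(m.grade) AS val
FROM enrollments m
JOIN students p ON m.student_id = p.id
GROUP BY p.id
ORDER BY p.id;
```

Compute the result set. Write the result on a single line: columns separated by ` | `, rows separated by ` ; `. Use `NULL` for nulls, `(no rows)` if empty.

Owen | 78 ; Chen | 94 ; Ravi | 74 ; Zane | 70 ; Owen | 56

Join each enrollments row to its students via student_id.
Group joined rows by students.id; compute MAX(m.grade) per group.
  2: ids {22, 31, 33} → MAX(m.grade)=78
  6: ids {3, 10, 25, 39} → MAX(m.grade)=94
  8: ids {28, 30, 35} → MAX(m.grade)=74
  9: ids {32} → MAX(m.grade)=70
  13: ids {6, 20} → MAX(m.grade)=56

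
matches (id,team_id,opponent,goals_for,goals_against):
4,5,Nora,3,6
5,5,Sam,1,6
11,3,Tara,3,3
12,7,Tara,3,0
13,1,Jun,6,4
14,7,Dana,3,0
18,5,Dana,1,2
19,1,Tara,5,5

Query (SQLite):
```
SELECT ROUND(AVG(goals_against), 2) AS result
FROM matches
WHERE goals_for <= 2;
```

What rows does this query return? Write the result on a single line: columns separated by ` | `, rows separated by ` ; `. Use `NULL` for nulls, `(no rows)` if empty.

4

Rows where goals_for <= 2 → goals_against values: [6, 2].
AVG = 8 / 2 (rounded to 2 dp).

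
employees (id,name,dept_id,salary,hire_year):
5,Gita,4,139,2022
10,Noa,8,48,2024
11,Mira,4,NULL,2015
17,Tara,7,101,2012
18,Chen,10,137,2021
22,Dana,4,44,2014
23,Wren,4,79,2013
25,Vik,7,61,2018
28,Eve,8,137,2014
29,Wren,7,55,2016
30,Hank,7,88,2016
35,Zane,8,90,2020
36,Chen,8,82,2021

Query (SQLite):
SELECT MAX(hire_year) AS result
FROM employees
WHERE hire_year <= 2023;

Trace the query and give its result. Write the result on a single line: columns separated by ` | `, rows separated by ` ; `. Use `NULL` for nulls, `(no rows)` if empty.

2022

Rows where hire_year <= 2023 → hire_year values: [2022, 2015, 2012, 2021, 2014, 2013, 2018, 2014, 2016, 2016, 2020, 2021].
MAX of non-NULL values = 2022.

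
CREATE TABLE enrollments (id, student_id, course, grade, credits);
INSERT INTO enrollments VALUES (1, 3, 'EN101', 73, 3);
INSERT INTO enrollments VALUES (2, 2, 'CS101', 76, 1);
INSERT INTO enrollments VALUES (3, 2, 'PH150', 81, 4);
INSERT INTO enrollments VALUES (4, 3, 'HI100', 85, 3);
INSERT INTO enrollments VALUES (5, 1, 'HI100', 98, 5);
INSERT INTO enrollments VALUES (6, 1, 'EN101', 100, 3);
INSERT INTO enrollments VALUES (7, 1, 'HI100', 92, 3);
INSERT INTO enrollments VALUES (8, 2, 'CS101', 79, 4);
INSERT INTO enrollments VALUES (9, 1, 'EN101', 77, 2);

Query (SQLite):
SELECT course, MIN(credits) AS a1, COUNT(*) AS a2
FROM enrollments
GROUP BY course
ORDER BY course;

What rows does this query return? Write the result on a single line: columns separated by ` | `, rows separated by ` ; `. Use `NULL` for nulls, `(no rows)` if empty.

CS101 | 1 | 2 ; EN101 | 2 | 3 ; HI100 | 3 | 3 ; PH150 | 4 | 1

Group enrollments by course.
Per group compute: MIN(credits), COUNT(*).
  CS101: ids {2, 8} → MIN(credits)=1, COUNT(*)=2
  EN101: ids {1, 6, 9} → MIN(credits)=2, COUNT(*)=3
  HI100: ids {4, 5, 7} → MIN(credits)=3, COUNT(*)=3
  PH150: ids {3} → MIN(credits)=4, COUNT(*)=1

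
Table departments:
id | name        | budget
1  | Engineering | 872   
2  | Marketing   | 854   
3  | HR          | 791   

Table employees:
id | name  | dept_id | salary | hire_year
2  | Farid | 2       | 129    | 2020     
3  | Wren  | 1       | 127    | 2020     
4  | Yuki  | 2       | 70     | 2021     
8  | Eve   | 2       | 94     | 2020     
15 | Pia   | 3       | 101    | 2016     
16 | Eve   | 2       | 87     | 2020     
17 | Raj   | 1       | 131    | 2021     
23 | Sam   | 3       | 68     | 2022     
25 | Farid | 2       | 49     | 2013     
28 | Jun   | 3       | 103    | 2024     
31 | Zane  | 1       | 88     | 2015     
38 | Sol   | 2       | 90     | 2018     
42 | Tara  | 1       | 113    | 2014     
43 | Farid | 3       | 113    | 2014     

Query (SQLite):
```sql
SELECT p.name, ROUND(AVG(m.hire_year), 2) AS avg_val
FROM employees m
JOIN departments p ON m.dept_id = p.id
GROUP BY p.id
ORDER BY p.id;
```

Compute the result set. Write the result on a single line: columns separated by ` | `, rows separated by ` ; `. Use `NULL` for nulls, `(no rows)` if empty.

Engineering | 2017.5 ; Marketing | 2018.67 ; HR | 2019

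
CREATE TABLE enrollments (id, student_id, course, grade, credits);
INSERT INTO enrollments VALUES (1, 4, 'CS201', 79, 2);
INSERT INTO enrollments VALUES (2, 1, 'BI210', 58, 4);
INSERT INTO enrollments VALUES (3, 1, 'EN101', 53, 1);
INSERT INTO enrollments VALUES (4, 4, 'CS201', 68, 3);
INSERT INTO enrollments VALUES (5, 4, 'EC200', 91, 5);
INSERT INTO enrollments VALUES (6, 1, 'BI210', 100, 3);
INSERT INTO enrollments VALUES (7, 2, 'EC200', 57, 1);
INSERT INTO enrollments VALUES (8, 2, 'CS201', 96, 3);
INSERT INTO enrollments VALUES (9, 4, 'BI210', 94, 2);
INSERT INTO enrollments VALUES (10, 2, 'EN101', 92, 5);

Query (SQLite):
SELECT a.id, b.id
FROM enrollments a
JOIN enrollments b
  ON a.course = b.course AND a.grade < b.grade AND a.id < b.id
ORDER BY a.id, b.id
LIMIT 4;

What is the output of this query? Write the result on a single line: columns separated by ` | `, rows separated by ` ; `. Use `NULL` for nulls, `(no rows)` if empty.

1 | 8 ; 2 | 6 ; 2 | 9 ; 3 | 10

Pairs (a,b) with same course, a.grade < b.grade, a.id < b.id.
course groups: BI210:{2,6,9} CS201:{1,4,8} EC200:{5,7} EN101:{3,10}
Ordered by (a.id, b.id); first 4.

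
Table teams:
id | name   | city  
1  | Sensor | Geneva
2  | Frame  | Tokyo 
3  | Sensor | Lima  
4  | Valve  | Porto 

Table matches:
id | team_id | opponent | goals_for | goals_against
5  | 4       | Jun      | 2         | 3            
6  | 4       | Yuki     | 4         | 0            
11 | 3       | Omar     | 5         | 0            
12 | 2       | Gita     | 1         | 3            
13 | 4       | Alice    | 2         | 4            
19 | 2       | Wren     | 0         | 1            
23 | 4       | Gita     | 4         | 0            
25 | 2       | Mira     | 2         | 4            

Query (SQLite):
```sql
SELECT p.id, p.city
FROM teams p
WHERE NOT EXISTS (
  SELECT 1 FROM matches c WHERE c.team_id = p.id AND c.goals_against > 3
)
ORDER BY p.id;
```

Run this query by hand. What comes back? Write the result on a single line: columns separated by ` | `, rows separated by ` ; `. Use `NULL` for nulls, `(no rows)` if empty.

1 | Geneva ; 3 | Lima

For each teams row, check whether any matches with matching team_id has goals_against > 3.
Keep rows where that is false.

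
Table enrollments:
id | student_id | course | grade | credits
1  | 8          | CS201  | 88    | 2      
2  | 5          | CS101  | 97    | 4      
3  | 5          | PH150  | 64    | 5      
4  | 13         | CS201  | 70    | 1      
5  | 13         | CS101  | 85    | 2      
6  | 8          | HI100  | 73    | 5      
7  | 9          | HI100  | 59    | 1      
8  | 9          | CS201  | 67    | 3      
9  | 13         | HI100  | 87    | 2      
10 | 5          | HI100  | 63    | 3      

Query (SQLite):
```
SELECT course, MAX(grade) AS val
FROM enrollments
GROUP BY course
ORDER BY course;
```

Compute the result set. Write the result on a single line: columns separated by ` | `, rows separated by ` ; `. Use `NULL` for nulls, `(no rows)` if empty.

CS101 | 97 ; CS201 | 88 ; HI100 | 87 ; PH150 | 64

Partition enrollments by course; compute MAX(grade) within each group.
  CS101: ids {2, 5} → MAX(grade)=97
  CS201: ids {1, 4, 8} → MAX(grade)=88
  HI100: ids {6, 7, 9, 10} → MAX(grade)=87
  PH150: ids {3} → MAX(grade)=64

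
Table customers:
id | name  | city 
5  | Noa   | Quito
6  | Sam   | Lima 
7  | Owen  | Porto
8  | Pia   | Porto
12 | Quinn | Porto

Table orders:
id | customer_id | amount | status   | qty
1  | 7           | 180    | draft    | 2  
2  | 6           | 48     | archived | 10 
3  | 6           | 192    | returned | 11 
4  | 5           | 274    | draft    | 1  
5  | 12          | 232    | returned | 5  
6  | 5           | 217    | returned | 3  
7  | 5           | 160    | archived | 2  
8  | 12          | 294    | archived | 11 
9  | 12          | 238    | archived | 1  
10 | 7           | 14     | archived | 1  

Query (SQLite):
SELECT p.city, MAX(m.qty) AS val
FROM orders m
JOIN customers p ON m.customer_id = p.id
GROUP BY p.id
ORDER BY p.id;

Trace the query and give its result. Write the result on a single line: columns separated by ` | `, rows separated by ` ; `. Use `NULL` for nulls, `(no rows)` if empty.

Quito | 3 ; Lima | 11 ; Porto | 2 ; Porto | 11

Join each orders row to its customers via customer_id.
Group joined rows by customers.id; compute MAX(m.qty) per group.
  5: ids {4, 6, 7} → MAX(m.qty)=3
  6: ids {2, 3} → MAX(m.qty)=11
  7: ids {1, 10} → MAX(m.qty)=2
  12: ids {5, 8, 9} → MAX(m.qty)=11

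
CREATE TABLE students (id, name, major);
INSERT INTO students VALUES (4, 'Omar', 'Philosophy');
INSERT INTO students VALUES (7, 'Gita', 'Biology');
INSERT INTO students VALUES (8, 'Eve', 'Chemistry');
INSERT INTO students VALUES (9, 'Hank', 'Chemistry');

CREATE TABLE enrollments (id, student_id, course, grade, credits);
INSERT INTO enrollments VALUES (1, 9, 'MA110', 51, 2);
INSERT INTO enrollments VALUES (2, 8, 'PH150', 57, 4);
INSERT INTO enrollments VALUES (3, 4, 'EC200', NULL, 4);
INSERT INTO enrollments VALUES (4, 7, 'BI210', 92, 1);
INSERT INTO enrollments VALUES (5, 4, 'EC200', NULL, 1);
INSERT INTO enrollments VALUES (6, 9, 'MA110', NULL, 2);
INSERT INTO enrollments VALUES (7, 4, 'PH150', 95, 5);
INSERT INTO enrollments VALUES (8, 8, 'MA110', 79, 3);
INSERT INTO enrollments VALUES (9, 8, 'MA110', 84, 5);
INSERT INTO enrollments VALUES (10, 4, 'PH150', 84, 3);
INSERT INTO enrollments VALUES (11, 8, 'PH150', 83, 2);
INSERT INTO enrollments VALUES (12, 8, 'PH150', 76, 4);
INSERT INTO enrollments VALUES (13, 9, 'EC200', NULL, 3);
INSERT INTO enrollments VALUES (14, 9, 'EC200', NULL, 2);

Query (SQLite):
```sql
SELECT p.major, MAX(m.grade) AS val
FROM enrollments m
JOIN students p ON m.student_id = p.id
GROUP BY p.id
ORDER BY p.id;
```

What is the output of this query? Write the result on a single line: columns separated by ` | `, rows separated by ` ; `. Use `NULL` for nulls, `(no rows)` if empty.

Join each enrollments row to its students via student_id.
Group joined rows by students.id; compute MAX(m.grade) per group.
  4: ids {3, 5, 7, 10} → MAX(m.grade)=95
  7: ids {4} → MAX(m.grade)=92
  8: ids {2, 8, 9, 11, 12} → MAX(m.grade)=84
  9: ids {1, 6, 13, 14} → MAX(m.grade)=51

Philosophy | 95 ; Biology | 92 ; Chemistry | 84 ; Chemistry | 51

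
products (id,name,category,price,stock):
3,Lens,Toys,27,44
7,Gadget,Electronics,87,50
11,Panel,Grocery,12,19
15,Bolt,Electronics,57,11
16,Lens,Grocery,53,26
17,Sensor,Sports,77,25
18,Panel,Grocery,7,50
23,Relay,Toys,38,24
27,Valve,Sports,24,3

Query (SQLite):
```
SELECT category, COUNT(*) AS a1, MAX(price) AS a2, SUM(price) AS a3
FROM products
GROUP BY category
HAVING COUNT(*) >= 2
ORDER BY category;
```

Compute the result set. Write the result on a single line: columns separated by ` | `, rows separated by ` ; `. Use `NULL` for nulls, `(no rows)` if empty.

Electronics | 2 | 87 | 144 ; Grocery | 3 | 53 | 72 ; Sports | 2 | 77 | 101 ; Toys | 2 | 38 | 65

Group products by category.
Per group compute: COUNT(*), MAX(price), SUM(price).
HAVING: drop groups with fewer than 2 rows.
  Electronics: ids {7, 15} → COUNT(*)=2, MAX(price)=87, SUM(price)=144
  Grocery: ids {11, 16, 18} → COUNT(*)=3, MAX(price)=53, SUM(price)=72
  Sports: ids {17, 27} → COUNT(*)=2, MAX(price)=77, SUM(price)=101
  Toys: ids {3, 23} → COUNT(*)=2, MAX(price)=38, SUM(price)=65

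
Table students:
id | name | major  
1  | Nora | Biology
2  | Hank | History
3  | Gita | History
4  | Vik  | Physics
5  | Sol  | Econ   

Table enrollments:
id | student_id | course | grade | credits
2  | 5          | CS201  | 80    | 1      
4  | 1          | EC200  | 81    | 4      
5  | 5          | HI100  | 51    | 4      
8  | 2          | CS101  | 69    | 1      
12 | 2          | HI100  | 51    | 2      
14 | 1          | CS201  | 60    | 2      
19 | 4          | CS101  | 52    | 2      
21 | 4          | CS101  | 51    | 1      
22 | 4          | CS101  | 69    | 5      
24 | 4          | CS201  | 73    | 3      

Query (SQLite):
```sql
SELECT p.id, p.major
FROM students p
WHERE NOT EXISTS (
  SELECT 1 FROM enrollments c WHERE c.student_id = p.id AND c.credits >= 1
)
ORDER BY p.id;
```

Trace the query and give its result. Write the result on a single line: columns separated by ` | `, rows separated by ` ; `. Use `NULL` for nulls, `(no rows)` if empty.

For each students row, check whether any enrollments with matching student_id has credits >= 1.
Keep rows where that is false.

3 | History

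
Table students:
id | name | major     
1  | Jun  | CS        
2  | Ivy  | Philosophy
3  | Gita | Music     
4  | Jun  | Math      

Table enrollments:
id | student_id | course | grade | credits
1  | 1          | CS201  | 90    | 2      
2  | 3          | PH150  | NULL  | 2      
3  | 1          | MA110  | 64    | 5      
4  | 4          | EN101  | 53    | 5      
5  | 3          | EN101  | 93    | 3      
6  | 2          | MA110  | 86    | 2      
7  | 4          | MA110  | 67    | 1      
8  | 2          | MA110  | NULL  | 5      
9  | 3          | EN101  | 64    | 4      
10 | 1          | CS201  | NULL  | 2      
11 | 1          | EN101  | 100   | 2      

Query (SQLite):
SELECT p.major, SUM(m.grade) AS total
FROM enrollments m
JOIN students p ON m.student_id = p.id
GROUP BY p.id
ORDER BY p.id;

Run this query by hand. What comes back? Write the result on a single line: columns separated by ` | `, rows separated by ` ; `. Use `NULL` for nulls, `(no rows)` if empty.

CS | 254 ; Philosophy | 86 ; Music | 157 ; Math | 120

Join each enrollments row to its students via student_id.
Group joined rows by students.id; compute SUM(m.grade) per group.
  1: ids {1, 3, 10, 11} → SUM(m.grade)=254
  2: ids {6, 8} → SUM(m.grade)=86
  3: ids {2, 5, 9} → SUM(m.grade)=157
  4: ids {4, 7} → SUM(m.grade)=120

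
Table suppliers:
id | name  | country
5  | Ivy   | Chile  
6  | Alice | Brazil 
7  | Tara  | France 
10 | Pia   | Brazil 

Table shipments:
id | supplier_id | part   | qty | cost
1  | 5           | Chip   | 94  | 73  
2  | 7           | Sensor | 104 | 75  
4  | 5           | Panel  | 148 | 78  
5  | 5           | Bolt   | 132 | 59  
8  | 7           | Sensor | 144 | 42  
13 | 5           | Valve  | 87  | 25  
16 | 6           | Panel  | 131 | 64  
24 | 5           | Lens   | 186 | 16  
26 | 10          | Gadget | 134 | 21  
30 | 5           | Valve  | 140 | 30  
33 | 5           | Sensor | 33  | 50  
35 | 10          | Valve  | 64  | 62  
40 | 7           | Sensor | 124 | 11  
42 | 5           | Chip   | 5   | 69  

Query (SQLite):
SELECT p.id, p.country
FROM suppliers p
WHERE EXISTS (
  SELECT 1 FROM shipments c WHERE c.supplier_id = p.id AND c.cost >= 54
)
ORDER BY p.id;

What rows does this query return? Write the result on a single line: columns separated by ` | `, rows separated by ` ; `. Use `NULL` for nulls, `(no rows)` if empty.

5 | Chile ; 6 | Brazil ; 7 | France ; 10 | Brazil

For each suppliers row, check whether any shipments with matching supplier_id has cost >= 54.
Keep rows where that is true.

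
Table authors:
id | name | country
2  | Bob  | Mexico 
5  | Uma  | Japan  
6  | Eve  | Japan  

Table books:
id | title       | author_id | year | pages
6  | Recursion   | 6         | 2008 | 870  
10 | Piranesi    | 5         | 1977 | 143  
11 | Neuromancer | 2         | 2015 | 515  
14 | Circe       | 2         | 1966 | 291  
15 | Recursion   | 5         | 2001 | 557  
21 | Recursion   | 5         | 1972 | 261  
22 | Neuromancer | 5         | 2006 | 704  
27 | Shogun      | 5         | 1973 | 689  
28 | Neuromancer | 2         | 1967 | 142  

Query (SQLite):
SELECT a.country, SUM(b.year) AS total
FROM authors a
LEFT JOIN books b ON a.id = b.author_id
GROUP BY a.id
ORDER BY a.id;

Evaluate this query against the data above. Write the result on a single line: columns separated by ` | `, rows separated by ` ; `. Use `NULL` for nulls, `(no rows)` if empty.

Mexico | 5948 ; Japan | 9929 ; Japan | 2008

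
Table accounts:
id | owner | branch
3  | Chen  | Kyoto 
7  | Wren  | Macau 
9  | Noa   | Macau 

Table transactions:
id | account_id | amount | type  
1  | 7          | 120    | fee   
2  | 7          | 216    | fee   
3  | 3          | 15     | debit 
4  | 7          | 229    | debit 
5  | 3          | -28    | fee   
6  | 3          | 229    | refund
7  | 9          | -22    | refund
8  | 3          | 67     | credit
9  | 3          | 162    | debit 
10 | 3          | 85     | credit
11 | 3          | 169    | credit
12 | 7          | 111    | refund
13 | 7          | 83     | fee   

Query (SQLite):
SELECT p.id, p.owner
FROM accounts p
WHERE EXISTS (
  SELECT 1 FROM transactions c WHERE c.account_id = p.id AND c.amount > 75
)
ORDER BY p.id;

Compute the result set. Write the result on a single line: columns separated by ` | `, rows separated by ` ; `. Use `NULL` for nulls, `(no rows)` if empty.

For each accounts row, check whether any transactions with matching account_id has amount > 75.
Keep rows where that is true.

3 | Chen ; 7 | Wren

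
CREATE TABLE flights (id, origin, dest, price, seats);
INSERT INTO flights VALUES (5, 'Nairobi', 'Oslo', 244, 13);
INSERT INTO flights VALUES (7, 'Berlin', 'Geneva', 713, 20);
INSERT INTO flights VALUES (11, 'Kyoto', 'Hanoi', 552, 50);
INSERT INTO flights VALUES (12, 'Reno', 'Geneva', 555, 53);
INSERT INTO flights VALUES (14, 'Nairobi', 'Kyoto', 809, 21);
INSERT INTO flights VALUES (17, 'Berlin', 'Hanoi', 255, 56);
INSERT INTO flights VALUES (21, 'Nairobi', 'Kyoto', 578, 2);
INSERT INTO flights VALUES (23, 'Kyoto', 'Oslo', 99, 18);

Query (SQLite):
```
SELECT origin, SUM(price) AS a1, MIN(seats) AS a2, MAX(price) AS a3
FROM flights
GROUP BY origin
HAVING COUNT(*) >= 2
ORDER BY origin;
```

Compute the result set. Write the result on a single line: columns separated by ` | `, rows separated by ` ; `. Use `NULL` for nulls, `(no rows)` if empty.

Group flights by origin.
Per group compute: SUM(price), MIN(seats), MAX(price).
HAVING: drop groups with fewer than 2 rows.
  Berlin: ids {7, 17} → SUM(price)=968, MIN(seats)=20, MAX(price)=713
  Kyoto: ids {11, 23} → SUM(price)=651, MIN(seats)=18, MAX(price)=552
  Nairobi: ids {5, 14, 21} → SUM(price)=1631, MIN(seats)=2, MAX(price)=809
  Reno: ids {12} → SUM(price)=555, MIN(seats)=53, MAX(price)=555

Berlin | 968 | 20 | 713 ; Kyoto | 651 | 18 | 552 ; Nairobi | 1631 | 2 | 809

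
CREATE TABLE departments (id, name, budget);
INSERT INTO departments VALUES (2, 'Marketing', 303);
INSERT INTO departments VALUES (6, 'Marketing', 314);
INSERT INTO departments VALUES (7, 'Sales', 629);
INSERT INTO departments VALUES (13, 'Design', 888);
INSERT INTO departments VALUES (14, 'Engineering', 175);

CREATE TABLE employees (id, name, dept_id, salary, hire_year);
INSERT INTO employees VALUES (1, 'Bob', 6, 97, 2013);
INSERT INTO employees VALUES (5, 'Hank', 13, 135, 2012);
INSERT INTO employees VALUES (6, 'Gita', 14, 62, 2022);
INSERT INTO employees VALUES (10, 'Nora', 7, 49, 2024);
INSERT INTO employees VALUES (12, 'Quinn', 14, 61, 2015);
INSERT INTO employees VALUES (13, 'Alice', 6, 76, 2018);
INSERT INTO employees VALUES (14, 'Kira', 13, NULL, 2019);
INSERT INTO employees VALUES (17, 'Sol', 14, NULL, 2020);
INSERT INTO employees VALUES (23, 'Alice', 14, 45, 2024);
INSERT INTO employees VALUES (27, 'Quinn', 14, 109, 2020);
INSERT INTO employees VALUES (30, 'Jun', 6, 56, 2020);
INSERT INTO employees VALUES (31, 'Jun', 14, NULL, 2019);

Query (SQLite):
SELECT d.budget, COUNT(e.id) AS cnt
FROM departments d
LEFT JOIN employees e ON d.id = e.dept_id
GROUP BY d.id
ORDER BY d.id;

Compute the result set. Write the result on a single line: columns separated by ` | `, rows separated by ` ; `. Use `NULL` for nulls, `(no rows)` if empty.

303 | 0 ; 314 | 3 ; 629 | 1 ; 888 | 2 ; 175 | 6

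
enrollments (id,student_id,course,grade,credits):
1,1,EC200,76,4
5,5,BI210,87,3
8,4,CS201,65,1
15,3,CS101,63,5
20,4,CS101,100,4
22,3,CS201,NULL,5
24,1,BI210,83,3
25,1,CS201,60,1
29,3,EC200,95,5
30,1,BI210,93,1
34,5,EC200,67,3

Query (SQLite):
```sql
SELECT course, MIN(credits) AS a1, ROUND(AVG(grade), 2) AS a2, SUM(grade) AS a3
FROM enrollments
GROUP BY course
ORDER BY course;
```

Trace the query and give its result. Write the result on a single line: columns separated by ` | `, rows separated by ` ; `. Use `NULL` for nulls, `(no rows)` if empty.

Group enrollments by course.
Per group compute: MIN(credits), ROUND(AVG(grade), 2), SUM(grade).
  BI210: ids {5, 24, 30} → MIN(credits)=1, ROUND(AVG(grade), 2)=87.67, SUM(grade)=263
  CS101: ids {15, 20} → MIN(credits)=4, ROUND(AVG(grade), 2)=81.5, SUM(grade)=163
  CS201: ids {8, 22, 25} → MIN(credits)=1, ROUND(AVG(grade), 2)=62.5, SUM(grade)=125
  EC200: ids {1, 29, 34} → MIN(credits)=3, ROUND(AVG(grade), 2)=79.33, SUM(grade)=238

BI210 | 1 | 87.67 | 263 ; CS101 | 4 | 81.5 | 163 ; CS201 | 1 | 62.5 | 125 ; EC200 | 3 | 79.33 | 238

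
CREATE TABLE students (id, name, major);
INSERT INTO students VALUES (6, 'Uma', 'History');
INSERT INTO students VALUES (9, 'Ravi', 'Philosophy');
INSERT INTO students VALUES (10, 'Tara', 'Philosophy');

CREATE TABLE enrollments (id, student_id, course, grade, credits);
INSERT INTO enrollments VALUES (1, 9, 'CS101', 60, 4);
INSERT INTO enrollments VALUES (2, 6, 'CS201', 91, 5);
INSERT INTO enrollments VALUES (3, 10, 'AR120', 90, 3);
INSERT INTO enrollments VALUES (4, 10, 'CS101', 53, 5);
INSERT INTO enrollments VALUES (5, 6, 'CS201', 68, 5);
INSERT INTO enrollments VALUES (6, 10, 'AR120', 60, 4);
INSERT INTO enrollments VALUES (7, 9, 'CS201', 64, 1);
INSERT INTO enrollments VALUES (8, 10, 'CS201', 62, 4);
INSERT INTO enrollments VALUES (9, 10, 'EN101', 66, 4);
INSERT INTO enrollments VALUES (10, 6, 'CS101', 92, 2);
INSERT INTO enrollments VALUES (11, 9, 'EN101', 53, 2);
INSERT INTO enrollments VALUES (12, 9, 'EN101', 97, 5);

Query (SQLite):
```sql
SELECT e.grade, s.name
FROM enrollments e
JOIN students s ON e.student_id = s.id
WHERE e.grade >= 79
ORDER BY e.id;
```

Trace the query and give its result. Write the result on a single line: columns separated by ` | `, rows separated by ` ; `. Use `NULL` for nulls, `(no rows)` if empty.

91 | Uma ; 90 | Tara ; 92 | Uma ; 97 | Ravi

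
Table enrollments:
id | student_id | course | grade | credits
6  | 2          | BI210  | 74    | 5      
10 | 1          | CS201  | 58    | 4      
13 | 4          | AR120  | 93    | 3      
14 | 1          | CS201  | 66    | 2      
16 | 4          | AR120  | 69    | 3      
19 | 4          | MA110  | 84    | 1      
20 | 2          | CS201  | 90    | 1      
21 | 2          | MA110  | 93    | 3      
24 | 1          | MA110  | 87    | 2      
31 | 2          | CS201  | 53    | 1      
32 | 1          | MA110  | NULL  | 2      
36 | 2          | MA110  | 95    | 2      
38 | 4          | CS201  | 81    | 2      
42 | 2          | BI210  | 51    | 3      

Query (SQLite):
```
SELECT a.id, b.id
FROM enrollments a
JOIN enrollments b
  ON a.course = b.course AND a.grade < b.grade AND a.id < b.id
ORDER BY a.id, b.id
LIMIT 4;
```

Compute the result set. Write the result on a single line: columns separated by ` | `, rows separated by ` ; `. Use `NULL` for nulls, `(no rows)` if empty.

10 | 14 ; 10 | 20 ; 10 | 38 ; 14 | 20

Pairs (a,b) with same course, a.grade < b.grade, a.id < b.id.
course groups: AR120:{13,16} BI210:{6,42} CS201:{10,14,20,31,38} MA110:{19,21,24,32,36}
Ordered by (a.id, b.id); first 4.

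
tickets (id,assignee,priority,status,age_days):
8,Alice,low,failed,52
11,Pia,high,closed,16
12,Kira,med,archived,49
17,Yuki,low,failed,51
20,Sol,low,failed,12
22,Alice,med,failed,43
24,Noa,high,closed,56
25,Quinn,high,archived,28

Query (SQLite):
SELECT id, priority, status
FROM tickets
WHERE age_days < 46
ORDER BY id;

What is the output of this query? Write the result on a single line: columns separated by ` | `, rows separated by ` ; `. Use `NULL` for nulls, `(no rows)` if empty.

11 | high | closed ; 20 | low | failed ; 22 | med | failed ; 25 | high | archived

age_days < 46: ids {11, 20, 22, 25}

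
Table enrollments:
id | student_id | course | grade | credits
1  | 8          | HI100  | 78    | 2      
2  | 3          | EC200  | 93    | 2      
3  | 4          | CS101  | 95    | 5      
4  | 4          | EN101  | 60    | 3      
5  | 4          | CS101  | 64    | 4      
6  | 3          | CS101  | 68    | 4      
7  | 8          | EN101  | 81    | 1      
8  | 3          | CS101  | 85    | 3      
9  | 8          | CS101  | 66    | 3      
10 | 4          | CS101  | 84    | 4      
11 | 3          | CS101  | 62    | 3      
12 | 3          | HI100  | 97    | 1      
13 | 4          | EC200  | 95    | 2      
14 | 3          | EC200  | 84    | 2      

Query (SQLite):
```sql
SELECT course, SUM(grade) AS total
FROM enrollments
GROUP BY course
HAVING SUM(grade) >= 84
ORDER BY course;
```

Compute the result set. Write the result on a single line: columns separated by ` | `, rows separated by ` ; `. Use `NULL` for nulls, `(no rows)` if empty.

Partition enrollments by course; compute SUM(grade) within each group.
HAVING: keep groups where SUM(grade) >= 84.
  CS101: ids {3, 5, 6, 8, 9, 10, 11} → SUM(grade)=524
  EC200: ids {2, 13, 14} → SUM(grade)=272
  EN101: ids {4, 7} → SUM(grade)=141
  HI100: ids {1, 12} → SUM(grade)=175

CS101 | 524 ; EC200 | 272 ; EN101 | 141 ; HI100 | 175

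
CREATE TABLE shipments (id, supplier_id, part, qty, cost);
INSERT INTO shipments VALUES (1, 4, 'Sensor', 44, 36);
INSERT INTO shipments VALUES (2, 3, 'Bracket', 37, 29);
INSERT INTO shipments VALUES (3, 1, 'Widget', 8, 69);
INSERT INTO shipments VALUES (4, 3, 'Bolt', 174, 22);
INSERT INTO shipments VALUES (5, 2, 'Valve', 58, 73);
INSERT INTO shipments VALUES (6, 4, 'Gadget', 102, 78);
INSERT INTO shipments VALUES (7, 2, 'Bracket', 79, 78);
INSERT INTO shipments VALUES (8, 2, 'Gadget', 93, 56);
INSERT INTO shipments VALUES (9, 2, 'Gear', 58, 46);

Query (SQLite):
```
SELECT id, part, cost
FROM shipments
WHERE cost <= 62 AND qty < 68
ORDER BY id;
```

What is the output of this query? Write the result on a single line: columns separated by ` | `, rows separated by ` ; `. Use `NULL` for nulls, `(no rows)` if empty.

1 | Sensor | 36 ; 2 | Bracket | 29 ; 9 | Gear | 46

cost <= 62: ids {1, 2, 4, 8, 9}
qty < 68: ids {1, 2, 3, 5, 9}
Combine with AND.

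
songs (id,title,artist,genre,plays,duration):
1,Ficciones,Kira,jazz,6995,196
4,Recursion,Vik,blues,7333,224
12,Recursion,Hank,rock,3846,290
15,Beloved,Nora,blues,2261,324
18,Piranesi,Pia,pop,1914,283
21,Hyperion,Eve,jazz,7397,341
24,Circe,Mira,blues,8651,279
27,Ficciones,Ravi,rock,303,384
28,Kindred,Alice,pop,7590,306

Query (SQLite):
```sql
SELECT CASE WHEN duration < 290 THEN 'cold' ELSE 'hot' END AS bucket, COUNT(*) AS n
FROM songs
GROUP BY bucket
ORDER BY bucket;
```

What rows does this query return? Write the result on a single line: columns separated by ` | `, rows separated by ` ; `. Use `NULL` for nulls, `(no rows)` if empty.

Bucket rows by duration < 290 → 'cold' else 'hot'; count each bucket.

cold | 4 ; hot | 5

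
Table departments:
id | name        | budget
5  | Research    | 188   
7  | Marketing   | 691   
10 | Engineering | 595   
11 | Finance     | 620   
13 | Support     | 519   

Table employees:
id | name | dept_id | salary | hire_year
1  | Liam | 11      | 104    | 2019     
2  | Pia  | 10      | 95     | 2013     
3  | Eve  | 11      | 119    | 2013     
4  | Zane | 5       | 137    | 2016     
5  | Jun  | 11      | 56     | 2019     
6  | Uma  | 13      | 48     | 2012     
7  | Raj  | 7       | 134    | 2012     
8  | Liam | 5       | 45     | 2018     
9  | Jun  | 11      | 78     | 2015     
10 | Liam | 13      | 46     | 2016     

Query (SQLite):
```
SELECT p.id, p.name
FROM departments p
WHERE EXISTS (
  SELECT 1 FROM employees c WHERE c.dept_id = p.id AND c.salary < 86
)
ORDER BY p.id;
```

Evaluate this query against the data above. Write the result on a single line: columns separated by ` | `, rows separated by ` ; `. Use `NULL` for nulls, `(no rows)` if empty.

5 | Research ; 11 | Finance ; 13 | Support

For each departments row, check whether any employees with matching dept_id has salary < 86.
Keep rows where that is true.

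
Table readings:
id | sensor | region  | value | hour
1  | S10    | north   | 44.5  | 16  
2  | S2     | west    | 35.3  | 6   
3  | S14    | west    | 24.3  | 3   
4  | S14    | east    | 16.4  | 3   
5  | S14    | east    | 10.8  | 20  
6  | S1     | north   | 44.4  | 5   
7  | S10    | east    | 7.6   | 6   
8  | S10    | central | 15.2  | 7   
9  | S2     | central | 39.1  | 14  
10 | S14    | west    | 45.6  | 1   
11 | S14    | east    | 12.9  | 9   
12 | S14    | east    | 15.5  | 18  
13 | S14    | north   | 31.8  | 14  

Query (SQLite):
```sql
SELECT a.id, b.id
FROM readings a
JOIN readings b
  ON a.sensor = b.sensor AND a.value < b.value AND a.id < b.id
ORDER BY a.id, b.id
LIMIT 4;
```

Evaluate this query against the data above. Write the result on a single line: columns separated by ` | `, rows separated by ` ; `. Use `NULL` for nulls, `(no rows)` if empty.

Pairs (a,b) with same sensor, a.value < b.value, a.id < b.id.
sensor groups: S1:{6} S10:{1,7,8} S14:{3,4,5,10,11,12,13} S2:{2,9}
Ordered by (a.id, b.id); first 4.

2 | 9 ; 3 | 10 ; 3 | 13 ; 4 | 10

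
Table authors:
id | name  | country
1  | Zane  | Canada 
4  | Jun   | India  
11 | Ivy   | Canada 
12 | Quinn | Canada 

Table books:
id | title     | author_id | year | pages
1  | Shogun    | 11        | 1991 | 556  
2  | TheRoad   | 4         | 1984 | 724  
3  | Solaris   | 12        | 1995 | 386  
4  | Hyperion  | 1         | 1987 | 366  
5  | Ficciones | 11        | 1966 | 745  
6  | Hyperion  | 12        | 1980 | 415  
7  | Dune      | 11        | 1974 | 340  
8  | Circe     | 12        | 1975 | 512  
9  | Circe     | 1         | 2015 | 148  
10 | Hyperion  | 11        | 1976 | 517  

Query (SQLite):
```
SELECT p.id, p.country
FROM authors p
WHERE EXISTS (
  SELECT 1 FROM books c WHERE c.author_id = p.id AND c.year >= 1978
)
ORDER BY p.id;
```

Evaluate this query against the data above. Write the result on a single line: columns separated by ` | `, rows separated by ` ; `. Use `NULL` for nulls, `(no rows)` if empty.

For each authors row, check whether any books with matching author_id has year >= 1978.
Keep rows where that is true.

1 | Canada ; 4 | India ; 11 | Canada ; 12 | Canada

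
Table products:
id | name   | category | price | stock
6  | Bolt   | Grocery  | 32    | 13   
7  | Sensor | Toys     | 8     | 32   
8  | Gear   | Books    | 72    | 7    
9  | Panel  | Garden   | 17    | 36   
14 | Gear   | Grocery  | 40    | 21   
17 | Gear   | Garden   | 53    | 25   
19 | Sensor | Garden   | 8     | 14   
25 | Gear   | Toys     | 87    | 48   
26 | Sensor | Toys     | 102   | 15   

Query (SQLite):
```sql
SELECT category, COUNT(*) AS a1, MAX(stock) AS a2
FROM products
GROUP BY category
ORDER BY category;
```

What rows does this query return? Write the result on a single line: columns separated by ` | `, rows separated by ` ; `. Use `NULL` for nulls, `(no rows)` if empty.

Books | 1 | 7 ; Garden | 3 | 36 ; Grocery | 2 | 21 ; Toys | 3 | 48

Group products by category.
Per group compute: COUNT(*), MAX(stock).
  Books: ids {8} → COUNT(*)=1, MAX(stock)=7
  Garden: ids {9, 17, 19} → COUNT(*)=3, MAX(stock)=36
  Grocery: ids {6, 14} → COUNT(*)=2, MAX(stock)=21
  Toys: ids {7, 25, 26} → COUNT(*)=3, MAX(stock)=48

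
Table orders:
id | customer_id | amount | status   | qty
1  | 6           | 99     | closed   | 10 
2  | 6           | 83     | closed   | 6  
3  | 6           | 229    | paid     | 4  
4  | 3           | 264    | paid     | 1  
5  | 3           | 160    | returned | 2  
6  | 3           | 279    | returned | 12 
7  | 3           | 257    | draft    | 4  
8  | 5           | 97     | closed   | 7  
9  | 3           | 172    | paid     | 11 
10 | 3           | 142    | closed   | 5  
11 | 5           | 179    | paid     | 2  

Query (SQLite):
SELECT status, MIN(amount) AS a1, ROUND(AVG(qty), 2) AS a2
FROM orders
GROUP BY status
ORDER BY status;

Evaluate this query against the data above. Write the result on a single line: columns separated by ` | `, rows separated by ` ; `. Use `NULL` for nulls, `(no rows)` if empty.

closed | 83 | 7 ; draft | 257 | 4 ; paid | 172 | 4.5 ; returned | 160 | 7

Group orders by status.
Per group compute: MIN(amount), ROUND(AVG(qty), 2).
  closed: ids {1, 2, 8, 10} → MIN(amount)=83, ROUND(AVG(qty), 2)=7
  draft: ids {7} → MIN(amount)=257, ROUND(AVG(qty), 2)=4
  paid: ids {3, 4, 9, 11} → MIN(amount)=172, ROUND(AVG(qty), 2)=4.5
  returned: ids {5, 6} → MIN(amount)=160, ROUND(AVG(qty), 2)=7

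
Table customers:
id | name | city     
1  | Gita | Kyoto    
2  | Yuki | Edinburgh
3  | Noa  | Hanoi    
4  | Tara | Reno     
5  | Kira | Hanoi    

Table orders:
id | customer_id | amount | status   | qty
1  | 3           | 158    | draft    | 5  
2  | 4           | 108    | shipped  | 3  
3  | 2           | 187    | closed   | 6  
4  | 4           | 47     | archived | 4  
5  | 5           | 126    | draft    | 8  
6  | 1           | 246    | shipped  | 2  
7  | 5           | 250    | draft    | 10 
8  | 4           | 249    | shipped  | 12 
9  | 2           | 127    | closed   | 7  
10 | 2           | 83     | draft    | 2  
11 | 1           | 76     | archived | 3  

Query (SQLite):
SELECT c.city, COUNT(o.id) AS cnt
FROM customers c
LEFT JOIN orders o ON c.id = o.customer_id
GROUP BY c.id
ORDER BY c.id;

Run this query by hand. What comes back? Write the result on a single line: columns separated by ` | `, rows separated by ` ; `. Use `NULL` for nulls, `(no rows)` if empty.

LEFT JOIN keeps every customers row; unmatched ones get NULL for orders columns.
Group by customers.id and compute COUNT(o.id). COUNT(col) of an all-NULL group is 0.
  1: ids {6, 11} → COUNT(o.id)=2
  2: ids {3, 9, 10} → COUNT(o.id)=3
  3: ids {1} → COUNT(o.id)=1
  4: ids {2, 4, 8} → COUNT(o.id)=3
  5: ids {5, 7} → COUNT(o.id)=2

Kyoto | 2 ; Edinburgh | 3 ; Hanoi | 1 ; Reno | 3 ; Hanoi | 2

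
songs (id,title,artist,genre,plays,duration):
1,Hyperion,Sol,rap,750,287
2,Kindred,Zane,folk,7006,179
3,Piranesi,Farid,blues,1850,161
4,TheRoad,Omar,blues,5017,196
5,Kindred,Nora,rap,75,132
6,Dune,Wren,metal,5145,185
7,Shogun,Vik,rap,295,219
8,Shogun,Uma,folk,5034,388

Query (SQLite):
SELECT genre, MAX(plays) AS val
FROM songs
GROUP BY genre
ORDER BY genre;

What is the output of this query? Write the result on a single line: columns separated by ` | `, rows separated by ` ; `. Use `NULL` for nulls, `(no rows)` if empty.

blues | 5017 ; folk | 7006 ; metal | 5145 ; rap | 750

Partition songs by genre; compute MAX(plays) within each group.
  blues: ids {3, 4} → MAX(plays)=5017
  folk: ids {2, 8} → MAX(plays)=7006
  metal: ids {6} → MAX(plays)=5145
  rap: ids {1, 5, 7} → MAX(plays)=750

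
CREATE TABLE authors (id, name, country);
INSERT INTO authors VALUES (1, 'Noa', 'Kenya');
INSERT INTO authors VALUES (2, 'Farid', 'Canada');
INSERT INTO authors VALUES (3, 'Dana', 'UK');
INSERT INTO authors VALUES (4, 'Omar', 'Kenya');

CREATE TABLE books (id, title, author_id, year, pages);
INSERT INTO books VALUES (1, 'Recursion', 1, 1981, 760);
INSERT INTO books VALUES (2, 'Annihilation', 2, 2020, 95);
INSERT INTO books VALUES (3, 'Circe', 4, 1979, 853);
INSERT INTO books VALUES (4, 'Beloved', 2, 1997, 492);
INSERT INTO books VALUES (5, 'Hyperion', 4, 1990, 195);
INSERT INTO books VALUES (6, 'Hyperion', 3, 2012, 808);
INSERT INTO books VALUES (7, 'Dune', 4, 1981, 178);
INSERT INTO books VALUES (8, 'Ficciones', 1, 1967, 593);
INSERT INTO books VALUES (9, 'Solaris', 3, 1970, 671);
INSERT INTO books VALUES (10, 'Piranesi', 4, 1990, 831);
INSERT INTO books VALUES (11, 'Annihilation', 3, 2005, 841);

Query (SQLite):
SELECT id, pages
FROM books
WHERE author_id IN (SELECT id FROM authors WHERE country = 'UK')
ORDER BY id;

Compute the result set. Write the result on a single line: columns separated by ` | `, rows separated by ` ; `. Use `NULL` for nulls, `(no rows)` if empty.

Inner query: authors.id where country = 'UK'.
Outer: keep books rows whose author_id is in that set.
Inner query → {3}

6 | 808 ; 9 | 671 ; 11 | 841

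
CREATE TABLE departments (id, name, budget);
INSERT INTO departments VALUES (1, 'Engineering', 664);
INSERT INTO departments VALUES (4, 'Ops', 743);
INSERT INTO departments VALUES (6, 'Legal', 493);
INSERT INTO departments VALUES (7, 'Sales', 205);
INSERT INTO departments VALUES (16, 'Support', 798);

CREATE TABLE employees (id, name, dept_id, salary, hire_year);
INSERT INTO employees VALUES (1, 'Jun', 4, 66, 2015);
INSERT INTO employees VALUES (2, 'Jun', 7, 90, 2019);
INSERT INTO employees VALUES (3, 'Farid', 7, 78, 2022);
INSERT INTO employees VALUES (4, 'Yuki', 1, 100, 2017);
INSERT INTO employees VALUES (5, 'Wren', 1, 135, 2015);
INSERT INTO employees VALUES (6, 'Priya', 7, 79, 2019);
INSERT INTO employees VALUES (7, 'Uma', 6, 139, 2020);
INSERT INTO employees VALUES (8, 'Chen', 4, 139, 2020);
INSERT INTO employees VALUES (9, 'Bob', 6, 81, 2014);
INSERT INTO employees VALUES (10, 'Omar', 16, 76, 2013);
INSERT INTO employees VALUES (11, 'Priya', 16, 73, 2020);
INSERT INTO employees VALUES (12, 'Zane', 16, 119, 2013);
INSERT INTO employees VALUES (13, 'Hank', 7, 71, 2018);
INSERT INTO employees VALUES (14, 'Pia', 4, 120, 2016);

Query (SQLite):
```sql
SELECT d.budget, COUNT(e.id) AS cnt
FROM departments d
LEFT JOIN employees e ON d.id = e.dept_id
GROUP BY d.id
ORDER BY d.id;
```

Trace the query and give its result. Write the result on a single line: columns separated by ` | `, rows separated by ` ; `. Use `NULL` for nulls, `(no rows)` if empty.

LEFT JOIN keeps every departments row; unmatched ones get NULL for employees columns.
Group by departments.id and compute COUNT(e.id). COUNT(col) of an all-NULL group is 0.
  1: ids {4, 5} → COUNT(e.id)=2
  4: ids {1, 8, 14} → COUNT(e.id)=3
  6: ids {7, 9} → COUNT(e.id)=2
  7: ids {2, 3, 6, 13} → COUNT(e.id)=4
  16: ids {10, 11, 12} → COUNT(e.id)=3

664 | 2 ; 743 | 3 ; 493 | 2 ; 205 | 4 ; 798 | 3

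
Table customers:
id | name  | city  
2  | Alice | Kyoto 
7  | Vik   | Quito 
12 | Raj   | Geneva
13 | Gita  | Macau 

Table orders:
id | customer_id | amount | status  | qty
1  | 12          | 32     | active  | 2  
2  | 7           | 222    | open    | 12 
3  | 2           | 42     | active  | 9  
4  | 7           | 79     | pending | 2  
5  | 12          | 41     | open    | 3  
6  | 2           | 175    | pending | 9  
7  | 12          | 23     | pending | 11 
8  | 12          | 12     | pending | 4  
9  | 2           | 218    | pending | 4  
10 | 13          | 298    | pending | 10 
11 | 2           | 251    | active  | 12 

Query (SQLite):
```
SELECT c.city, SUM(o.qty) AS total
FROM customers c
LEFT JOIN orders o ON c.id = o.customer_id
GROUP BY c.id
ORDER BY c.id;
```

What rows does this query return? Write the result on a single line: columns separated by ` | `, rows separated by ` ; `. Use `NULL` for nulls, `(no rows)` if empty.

LEFT JOIN keeps every customers row; unmatched ones get NULL for orders columns.
Group by customers.id and compute SUM(o.qty). SUM over an all-NULL group is NULL.
  2: ids {3, 6, 9, 11} → SUM(o.qty)=34
  7: ids {2, 4} → SUM(o.qty)=14
  12: ids {1, 5, 7, 8} → SUM(o.qty)=20
  13: ids {10} → SUM(o.qty)=10

Kyoto | 34 ; Quito | 14 ; Geneva | 20 ; Macau | 10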